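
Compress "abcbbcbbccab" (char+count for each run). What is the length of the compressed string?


Input: abcbbcbbccab
Runs:
  'a' x 1 => "a1"
  'b' x 1 => "b1"
  'c' x 1 => "c1"
  'b' x 2 => "b2"
  'c' x 1 => "c1"
  'b' x 2 => "b2"
  'c' x 2 => "c2"
  'a' x 1 => "a1"
  'b' x 1 => "b1"
Compressed: "a1b1c1b2c1b2c2a1b1"
Compressed length: 18

18


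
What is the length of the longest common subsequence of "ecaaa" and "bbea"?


LCS of "ecaaa" and "bbea"
DP table:
           b    b    e    a
      0    0    0    0    0
  e   0    0    0    1    1
  c   0    0    0    1    1
  a   0    0    0    1    2
  a   0    0    0    1    2
  a   0    0    0    1    2
LCS length = dp[5][4] = 2

2


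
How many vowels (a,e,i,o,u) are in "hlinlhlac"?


Input: hlinlhlac
Checking each character:
  'h' at position 0: consonant
  'l' at position 1: consonant
  'i' at position 2: vowel (running total: 1)
  'n' at position 3: consonant
  'l' at position 4: consonant
  'h' at position 5: consonant
  'l' at position 6: consonant
  'a' at position 7: vowel (running total: 2)
  'c' at position 8: consonant
Total vowels: 2

2


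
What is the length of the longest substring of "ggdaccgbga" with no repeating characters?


Input: "ggdaccgbga"
Sliding window (track last position of each char):
  Position 0 ('g'): window [0,0] length 1 -- new best
  Position 1 ('g'): repeat (last at 0), move window start to 1
  Position 1 ('g'): window [1,1] length 1
  Position 2 ('d'): window [1,2] length 2 -- new best
  Position 3 ('a'): window [1,3] length 3 -- new best
  Position 4 ('c'): window [1,4] length 4 -- new best
  Position 5 ('c'): repeat (last at 4), move window start to 5
  Position 5 ('c'): window [5,5] length 1
  Position 6 ('g'): window [5,6] length 2
  Position 7 ('b'): window [5,7] length 3
  Position 8 ('g'): repeat (last at 6), move window start to 7
  Position 8 ('g'): window [7,8] length 2
  Position 9 ('a'): window [7,9] length 3
Longest substring with no repeats: "gdac" with length 4

4


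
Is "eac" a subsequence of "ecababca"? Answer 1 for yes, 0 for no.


Check if "eac" is a subsequence of "ecababca"
Greedy scan:
  Position 0 ('e'): matches sub[0] = 'e'
  Position 1 ('c'): no match needed
  Position 2 ('a'): matches sub[1] = 'a'
  Position 3 ('b'): no match needed
  Position 4 ('a'): no match needed
  Position 5 ('b'): no match needed
  Position 6 ('c'): matches sub[2] = 'c'
  Position 7 ('a'): no match needed
All 3 characters matched => is a subsequence

1


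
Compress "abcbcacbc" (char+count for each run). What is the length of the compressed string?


Input: abcbcacbc
Runs:
  'a' x 1 => "a1"
  'b' x 1 => "b1"
  'c' x 1 => "c1"
  'b' x 1 => "b1"
  'c' x 1 => "c1"
  'a' x 1 => "a1"
  'c' x 1 => "c1"
  'b' x 1 => "b1"
  'c' x 1 => "c1"
Compressed: "a1b1c1b1c1a1c1b1c1"
Compressed length: 18

18


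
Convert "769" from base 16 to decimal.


Input: "769" in base 16
Positional expansion:
  Digit '7' (value 7) x 16^2 = 1792
  Digit '6' (value 6) x 16^1 = 96
  Digit '9' (value 9) x 16^0 = 9
Sum = 1897

1897


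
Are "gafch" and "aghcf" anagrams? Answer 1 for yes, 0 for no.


Strings: "gafch", "aghcf"
Sorted first:  acfgh
Sorted second: acfgh
Sorted forms match => anagrams

1


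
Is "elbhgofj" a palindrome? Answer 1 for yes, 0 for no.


Input: elbhgofj
Reversed: jfoghble
  Compare pos 0 ('e') with pos 7 ('j'): MISMATCH
  Compare pos 1 ('l') with pos 6 ('f'): MISMATCH
  Compare pos 2 ('b') with pos 5 ('o'): MISMATCH
  Compare pos 3 ('h') with pos 4 ('g'): MISMATCH
Result: not a palindrome

0


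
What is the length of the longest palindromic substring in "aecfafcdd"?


Input: "aecfafcdd"
Checking substrings for palindromes:
  [2:7] "cfafc" (len 5) => palindrome
  [3:6] "faf" (len 3) => palindrome
  [7:9] "dd" (len 2) => palindrome
Longest palindromic substring: "cfafc" with length 5

5


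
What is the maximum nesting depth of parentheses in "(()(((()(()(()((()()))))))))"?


Input: "(()(((()(()(()((()()))))))))"
Tracking depth:
  Position 0 '(': depth becomes 1
  Position 1 '(': depth becomes 2
  Position 2 ')': depth becomes 1
  Position 3 '(': depth becomes 2
  Position 4 '(': depth becomes 3
  Position 5 '(': depth becomes 4
  Position 6 '(': depth becomes 5
  Position 7 ')': depth becomes 4
  Position 8 '(': depth becomes 5
  Position 9 '(': depth becomes 6
  Position 10 ')': depth becomes 5
  Position 11 '(': depth becomes 6
  Position 12 '(': depth becomes 7
  Position 13 ')': depth becomes 6
  Position 14 '(': depth becomes 7
  Position 15 '(': depth becomes 8
  Position 16 '(': depth becomes 9
  Position 17 ')': depth becomes 8
  Position 18 '(': depth becomes 9
  Position 19 ')': depth becomes 8
  Position 20 ')': depth becomes 7
  Position 21 ')': depth becomes 6
  Position 22 ')': depth becomes 5
  Position 23 ')': depth becomes 4
  Position 24 ')': depth becomes 3
  Position 25 ')': depth becomes 2
  Position 26 ')': depth becomes 1
  Position 27 ')': depth becomes 0
Maximum depth reached: 9

9


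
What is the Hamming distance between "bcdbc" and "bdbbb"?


Comparing "bcdbc" and "bdbbb" position by position:
  Position 0: 'b' vs 'b' => same
  Position 1: 'c' vs 'd' => differ
  Position 2: 'd' vs 'b' => differ
  Position 3: 'b' vs 'b' => same
  Position 4: 'c' vs 'b' => differ
Total differences (Hamming distance): 3

3


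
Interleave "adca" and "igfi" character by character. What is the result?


Interleaving "adca" and "igfi":
  Position 0: 'a' from first, 'i' from second => "ai"
  Position 1: 'd' from first, 'g' from second => "dg"
  Position 2: 'c' from first, 'f' from second => "cf"
  Position 3: 'a' from first, 'i' from second => "ai"
Result: aidgcfai

aidgcfai


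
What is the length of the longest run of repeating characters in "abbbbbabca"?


Input: "abbbbbabca"
Scanning for longest run:
  Position 1 ('b'): new char, reset run to 1
  Position 2 ('b'): continues run of 'b', length=2
  Position 3 ('b'): continues run of 'b', length=3
  Position 4 ('b'): continues run of 'b', length=4
  Position 5 ('b'): continues run of 'b', length=5
  Position 6 ('a'): new char, reset run to 1
  Position 7 ('b'): new char, reset run to 1
  Position 8 ('c'): new char, reset run to 1
  Position 9 ('a'): new char, reset run to 1
Longest run: 'b' with length 5

5


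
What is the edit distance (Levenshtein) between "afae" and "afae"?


Computing edit distance: "afae" -> "afae"
DP table:
           a    f    a    e
      0    1    2    3    4
  a   1    0    1    2    3
  f   2    1    0    1    2
  a   3    2    1    0    1
  e   4    3    2    1    0
Edit distance = dp[4][4] = 0

0


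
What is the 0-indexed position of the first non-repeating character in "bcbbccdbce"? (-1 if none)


Input: bcbbccdbce
Character frequencies:
  'b': 4
  'c': 4
  'd': 1
  'e': 1
Scanning left to right for freq == 1:
  Position 0 ('b'): freq=4, skip
  Position 1 ('c'): freq=4, skip
  Position 2 ('b'): freq=4, skip
  Position 3 ('b'): freq=4, skip
  Position 4 ('c'): freq=4, skip
  Position 5 ('c'): freq=4, skip
  Position 6 ('d'): unique! => answer = 6

6


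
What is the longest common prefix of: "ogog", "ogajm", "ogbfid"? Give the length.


Words: ogog, ogajm, ogbfid
  Position 0: all 'o' => match
  Position 1: all 'g' => match
  Position 2: ('o', 'a', 'b') => mismatch, stop
LCP = "og" (length 2)

2


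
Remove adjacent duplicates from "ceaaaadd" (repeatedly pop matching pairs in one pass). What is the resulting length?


Input: ceaaaadd
Stack-based adjacent duplicate removal:
  Read 'c': push. Stack: c
  Read 'e': push. Stack: ce
  Read 'a': push. Stack: cea
  Read 'a': matches stack top 'a' => pop. Stack: ce
  Read 'a': push. Stack: cea
  Read 'a': matches stack top 'a' => pop. Stack: ce
  Read 'd': push. Stack: ced
  Read 'd': matches stack top 'd' => pop. Stack: ce
Final stack: "ce" (length 2)

2


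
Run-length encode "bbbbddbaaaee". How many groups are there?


Input: bbbbddbaaaee
Scanning for consecutive runs:
  Group 1: 'b' x 4 (positions 0-3)
  Group 2: 'd' x 2 (positions 4-5)
  Group 3: 'b' x 1 (positions 6-6)
  Group 4: 'a' x 3 (positions 7-9)
  Group 5: 'e' x 2 (positions 10-11)
Total groups: 5

5


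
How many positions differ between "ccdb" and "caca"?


Comparing "ccdb" and "caca" position by position:
  Position 0: 'c' vs 'c' => same
  Position 1: 'c' vs 'a' => DIFFER
  Position 2: 'd' vs 'c' => DIFFER
  Position 3: 'b' vs 'a' => DIFFER
Positions that differ: 3

3


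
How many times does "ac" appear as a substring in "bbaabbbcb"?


Searching for "ac" in "bbaabbbcb"
Scanning each position:
  Position 0: "bb" => no
  Position 1: "ba" => no
  Position 2: "aa" => no
  Position 3: "ab" => no
  Position 4: "bb" => no
  Position 5: "bb" => no
  Position 6: "bc" => no
  Position 7: "cb" => no
Total occurrences: 0

0


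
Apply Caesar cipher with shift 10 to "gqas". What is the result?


Caesar cipher: shift "gqas" by 10
  'g' (pos 6) + 10 = pos 16 = 'q'
  'q' (pos 16) + 10 = pos 0 = 'a'
  'a' (pos 0) + 10 = pos 10 = 'k'
  's' (pos 18) + 10 = pos 2 = 'c'
Result: qakc

qakc


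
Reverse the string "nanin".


Input: nanin
Reading characters right to left:
  Position 4: 'n'
  Position 3: 'i'
  Position 2: 'n'
  Position 1: 'a'
  Position 0: 'n'
Reversed: ninan

ninan


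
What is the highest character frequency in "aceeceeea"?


Input: aceeceeea
Character counts:
  'a': 2
  'c': 2
  'e': 5
Maximum frequency: 5

5


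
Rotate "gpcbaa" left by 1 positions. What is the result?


Input: "gpcbaa", rotate left by 1
First 1 characters: "g"
Remaining characters: "pcbaa"
Concatenate remaining + first: "pcbaa" + "g" = "pcbaag"

pcbaag


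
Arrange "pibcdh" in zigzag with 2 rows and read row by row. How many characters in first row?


Zigzag "pibcdh" into 2 rows:
Placing characters:
  'p' => row 0
  'i' => row 1
  'b' => row 0
  'c' => row 1
  'd' => row 0
  'h' => row 1
Rows:
  Row 0: "pbd"
  Row 1: "ich"
First row length: 3

3


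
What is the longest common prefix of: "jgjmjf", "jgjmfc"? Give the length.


Words: jgjmjf, jgjmfc
  Position 0: all 'j' => match
  Position 1: all 'g' => match
  Position 2: all 'j' => match
  Position 3: all 'm' => match
  Position 4: ('j', 'f') => mismatch, stop
LCP = "jgjm" (length 4)

4


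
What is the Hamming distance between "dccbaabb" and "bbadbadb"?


Comparing "dccbaabb" and "bbadbadb" position by position:
  Position 0: 'd' vs 'b' => differ
  Position 1: 'c' vs 'b' => differ
  Position 2: 'c' vs 'a' => differ
  Position 3: 'b' vs 'd' => differ
  Position 4: 'a' vs 'b' => differ
  Position 5: 'a' vs 'a' => same
  Position 6: 'b' vs 'd' => differ
  Position 7: 'b' vs 'b' => same
Total differences (Hamming distance): 6

6


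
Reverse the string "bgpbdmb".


Input: bgpbdmb
Reading characters right to left:
  Position 6: 'b'
  Position 5: 'm'
  Position 4: 'd'
  Position 3: 'b'
  Position 2: 'p'
  Position 1: 'g'
  Position 0: 'b'
Reversed: bmdbpgb

bmdbpgb


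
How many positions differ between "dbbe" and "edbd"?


Comparing "dbbe" and "edbd" position by position:
  Position 0: 'd' vs 'e' => DIFFER
  Position 1: 'b' vs 'd' => DIFFER
  Position 2: 'b' vs 'b' => same
  Position 3: 'e' vs 'd' => DIFFER
Positions that differ: 3

3


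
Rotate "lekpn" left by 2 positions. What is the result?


Input: "lekpn", rotate left by 2
First 2 characters: "le"
Remaining characters: "kpn"
Concatenate remaining + first: "kpn" + "le" = "kpnle"

kpnle


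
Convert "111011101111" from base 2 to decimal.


Input: "111011101111" in base 2
Positional expansion:
  Digit '1' (value 1) x 2^11 = 2048
  Digit '1' (value 1) x 2^10 = 1024
  Digit '1' (value 1) x 2^9 = 512
  Digit '0' (value 0) x 2^8 = 0
  Digit '1' (value 1) x 2^7 = 128
  Digit '1' (value 1) x 2^6 = 64
  Digit '1' (value 1) x 2^5 = 32
  Digit '0' (value 0) x 2^4 = 0
  Digit '1' (value 1) x 2^3 = 8
  Digit '1' (value 1) x 2^2 = 4
  Digit '1' (value 1) x 2^1 = 2
  Digit '1' (value 1) x 2^0 = 1
Sum = 3823

3823


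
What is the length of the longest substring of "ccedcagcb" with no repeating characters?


Input: "ccedcagcb"
Sliding window (track last position of each char):
  Position 0 ('c'): window [0,0] length 1 -- new best
  Position 1 ('c'): repeat (last at 0), move window start to 1
  Position 1 ('c'): window [1,1] length 1
  Position 2 ('e'): window [1,2] length 2 -- new best
  Position 3 ('d'): window [1,3] length 3 -- new best
  Position 4 ('c'): repeat (last at 1), move window start to 2
  Position 4 ('c'): window [2,4] length 3
  Position 5 ('a'): window [2,5] length 4 -- new best
  Position 6 ('g'): window [2,6] length 5 -- new best
  Position 7 ('c'): repeat (last at 4), move window start to 5
  Position 7 ('c'): window [5,7] length 3
  Position 8 ('b'): window [5,8] length 4
Longest substring with no repeats: "edcag" with length 5

5


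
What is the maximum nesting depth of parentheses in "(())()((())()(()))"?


Input: "(())()((())()(()))"
Tracking depth:
  Position 0 '(': depth becomes 1
  Position 1 '(': depth becomes 2
  Position 2 ')': depth becomes 1
  Position 3 ')': depth becomes 0
  Position 4 '(': depth becomes 1
  Position 5 ')': depth becomes 0
  Position 6 '(': depth becomes 1
  Position 7 '(': depth becomes 2
  Position 8 '(': depth becomes 3
  Position 9 ')': depth becomes 2
  Position 10 ')': depth becomes 1
  Position 11 '(': depth becomes 2
  Position 12 ')': depth becomes 1
  Position 13 '(': depth becomes 2
  Position 14 '(': depth becomes 3
  Position 15 ')': depth becomes 2
  Position 16 ')': depth becomes 1
  Position 17 ')': depth becomes 0
Maximum depth reached: 3

3


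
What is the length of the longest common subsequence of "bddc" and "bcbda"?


LCS of "bddc" and "bcbda"
DP table:
           b    c    b    d    a
      0    0    0    0    0    0
  b   0    1    1    1    1    1
  d   0    1    1    1    2    2
  d   0    1    1    1    2    2
  c   0    1    2    2    2    2
LCS length = dp[4][5] = 2

2


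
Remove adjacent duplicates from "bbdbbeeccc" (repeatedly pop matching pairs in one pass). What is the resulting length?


Input: bbdbbeeccc
Stack-based adjacent duplicate removal:
  Read 'b': push. Stack: b
  Read 'b': matches stack top 'b' => pop. Stack: (empty)
  Read 'd': push. Stack: d
  Read 'b': push. Stack: db
  Read 'b': matches stack top 'b' => pop. Stack: d
  Read 'e': push. Stack: de
  Read 'e': matches stack top 'e' => pop. Stack: d
  Read 'c': push. Stack: dc
  Read 'c': matches stack top 'c' => pop. Stack: d
  Read 'c': push. Stack: dc
Final stack: "dc" (length 2)

2


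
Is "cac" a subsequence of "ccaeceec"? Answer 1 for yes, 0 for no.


Check if "cac" is a subsequence of "ccaeceec"
Greedy scan:
  Position 0 ('c'): matches sub[0] = 'c'
  Position 1 ('c'): no match needed
  Position 2 ('a'): matches sub[1] = 'a'
  Position 3 ('e'): no match needed
  Position 4 ('c'): matches sub[2] = 'c'
  Position 5 ('e'): no match needed
  Position 6 ('e'): no match needed
  Position 7 ('c'): no match needed
All 3 characters matched => is a subsequence

1


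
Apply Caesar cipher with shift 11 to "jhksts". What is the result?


Caesar cipher: shift "jhksts" by 11
  'j' (pos 9) + 11 = pos 20 = 'u'
  'h' (pos 7) + 11 = pos 18 = 's'
  'k' (pos 10) + 11 = pos 21 = 'v'
  's' (pos 18) + 11 = pos 3 = 'd'
  't' (pos 19) + 11 = pos 4 = 'e'
  's' (pos 18) + 11 = pos 3 = 'd'
Result: usvded

usvded


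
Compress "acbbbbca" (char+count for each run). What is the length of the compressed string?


Input: acbbbbca
Runs:
  'a' x 1 => "a1"
  'c' x 1 => "c1"
  'b' x 4 => "b4"
  'c' x 1 => "c1"
  'a' x 1 => "a1"
Compressed: "a1c1b4c1a1"
Compressed length: 10

10


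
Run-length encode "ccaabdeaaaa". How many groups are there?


Input: ccaabdeaaaa
Scanning for consecutive runs:
  Group 1: 'c' x 2 (positions 0-1)
  Group 2: 'a' x 2 (positions 2-3)
  Group 3: 'b' x 1 (positions 4-4)
  Group 4: 'd' x 1 (positions 5-5)
  Group 5: 'e' x 1 (positions 6-6)
  Group 6: 'a' x 4 (positions 7-10)
Total groups: 6

6


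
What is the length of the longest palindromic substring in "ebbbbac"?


Input: "ebbbbac"
Checking substrings for palindromes:
  [1:5] "bbbb" (len 4) => palindrome
  [1:4] "bbb" (len 3) => palindrome
  [2:5] "bbb" (len 3) => palindrome
  [1:3] "bb" (len 2) => palindrome
  [2:4] "bb" (len 2) => palindrome
  [3:5] "bb" (len 2) => palindrome
Longest palindromic substring: "bbbb" with length 4

4


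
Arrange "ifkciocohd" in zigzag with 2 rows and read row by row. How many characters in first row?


Zigzag "ifkciocohd" into 2 rows:
Placing characters:
  'i' => row 0
  'f' => row 1
  'k' => row 0
  'c' => row 1
  'i' => row 0
  'o' => row 1
  'c' => row 0
  'o' => row 1
  'h' => row 0
  'd' => row 1
Rows:
  Row 0: "ikich"
  Row 1: "fcood"
First row length: 5

5


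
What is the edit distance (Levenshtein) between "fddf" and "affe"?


Computing edit distance: "fddf" -> "affe"
DP table:
           a    f    f    e
      0    1    2    3    4
  f   1    1    1    2    3
  d   2    2    2    2    3
  d   3    3    3    3    3
  f   4    4    3    3    4
Edit distance = dp[4][4] = 4

4


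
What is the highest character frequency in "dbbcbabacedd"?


Input: dbbcbabacedd
Character counts:
  'a': 2
  'b': 4
  'c': 2
  'd': 3
  'e': 1
Maximum frequency: 4

4


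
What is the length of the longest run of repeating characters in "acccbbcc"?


Input: "acccbbcc"
Scanning for longest run:
  Position 1 ('c'): new char, reset run to 1
  Position 2 ('c'): continues run of 'c', length=2
  Position 3 ('c'): continues run of 'c', length=3
  Position 4 ('b'): new char, reset run to 1
  Position 5 ('b'): continues run of 'b', length=2
  Position 6 ('c'): new char, reset run to 1
  Position 7 ('c'): continues run of 'c', length=2
Longest run: 'c' with length 3

3


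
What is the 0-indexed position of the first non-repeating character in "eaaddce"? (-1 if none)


Input: eaaddce
Character frequencies:
  'a': 2
  'c': 1
  'd': 2
  'e': 2
Scanning left to right for freq == 1:
  Position 0 ('e'): freq=2, skip
  Position 1 ('a'): freq=2, skip
  Position 2 ('a'): freq=2, skip
  Position 3 ('d'): freq=2, skip
  Position 4 ('d'): freq=2, skip
  Position 5 ('c'): unique! => answer = 5

5


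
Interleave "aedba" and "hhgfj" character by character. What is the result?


Interleaving "aedba" and "hhgfj":
  Position 0: 'a' from first, 'h' from second => "ah"
  Position 1: 'e' from first, 'h' from second => "eh"
  Position 2: 'd' from first, 'g' from second => "dg"
  Position 3: 'b' from first, 'f' from second => "bf"
  Position 4: 'a' from first, 'j' from second => "aj"
Result: ahehdgbfaj

ahehdgbfaj


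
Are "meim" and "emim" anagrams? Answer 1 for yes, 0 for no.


Strings: "meim", "emim"
Sorted first:  eimm
Sorted second: eimm
Sorted forms match => anagrams

1


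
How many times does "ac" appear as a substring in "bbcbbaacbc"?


Searching for "ac" in "bbcbbaacbc"
Scanning each position:
  Position 0: "bb" => no
  Position 1: "bc" => no
  Position 2: "cb" => no
  Position 3: "bb" => no
  Position 4: "ba" => no
  Position 5: "aa" => no
  Position 6: "ac" => MATCH
  Position 7: "cb" => no
  Position 8: "bc" => no
Total occurrences: 1

1


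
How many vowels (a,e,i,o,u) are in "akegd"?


Input: akegd
Checking each character:
  'a' at position 0: vowel (running total: 1)
  'k' at position 1: consonant
  'e' at position 2: vowel (running total: 2)
  'g' at position 3: consonant
  'd' at position 4: consonant
Total vowels: 2

2


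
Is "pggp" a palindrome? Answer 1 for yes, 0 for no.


Input: pggp
Reversed: pggp
  Compare pos 0 ('p') with pos 3 ('p'): match
  Compare pos 1 ('g') with pos 2 ('g'): match
Result: palindrome

1


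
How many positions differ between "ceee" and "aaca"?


Comparing "ceee" and "aaca" position by position:
  Position 0: 'c' vs 'a' => DIFFER
  Position 1: 'e' vs 'a' => DIFFER
  Position 2: 'e' vs 'c' => DIFFER
  Position 3: 'e' vs 'a' => DIFFER
Positions that differ: 4

4


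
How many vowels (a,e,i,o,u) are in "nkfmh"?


Input: nkfmh
Checking each character:
  'n' at position 0: consonant
  'k' at position 1: consonant
  'f' at position 2: consonant
  'm' at position 3: consonant
  'h' at position 4: consonant
Total vowels: 0

0


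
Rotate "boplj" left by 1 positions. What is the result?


Input: "boplj", rotate left by 1
First 1 characters: "b"
Remaining characters: "oplj"
Concatenate remaining + first: "oplj" + "b" = "opljb"

opljb


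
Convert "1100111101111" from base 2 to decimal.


Input: "1100111101111" in base 2
Positional expansion:
  Digit '1' (value 1) x 2^12 = 4096
  Digit '1' (value 1) x 2^11 = 2048
  Digit '0' (value 0) x 2^10 = 0
  Digit '0' (value 0) x 2^9 = 0
  Digit '1' (value 1) x 2^8 = 256
  Digit '1' (value 1) x 2^7 = 128
  Digit '1' (value 1) x 2^6 = 64
  Digit '1' (value 1) x 2^5 = 32
  Digit '0' (value 0) x 2^4 = 0
  Digit '1' (value 1) x 2^3 = 8
  Digit '1' (value 1) x 2^2 = 4
  Digit '1' (value 1) x 2^1 = 2
  Digit '1' (value 1) x 2^0 = 1
Sum = 6639

6639


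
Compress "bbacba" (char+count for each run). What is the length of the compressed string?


Input: bbacba
Runs:
  'b' x 2 => "b2"
  'a' x 1 => "a1"
  'c' x 1 => "c1"
  'b' x 1 => "b1"
  'a' x 1 => "a1"
Compressed: "b2a1c1b1a1"
Compressed length: 10

10


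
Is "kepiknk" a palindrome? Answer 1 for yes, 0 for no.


Input: kepiknk
Reversed: knkipek
  Compare pos 0 ('k') with pos 6 ('k'): match
  Compare pos 1 ('e') with pos 5 ('n'): MISMATCH
  Compare pos 2 ('p') with pos 4 ('k'): MISMATCH
Result: not a palindrome

0


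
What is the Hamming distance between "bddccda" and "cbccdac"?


Comparing "bddccda" and "cbccdac" position by position:
  Position 0: 'b' vs 'c' => differ
  Position 1: 'd' vs 'b' => differ
  Position 2: 'd' vs 'c' => differ
  Position 3: 'c' vs 'c' => same
  Position 4: 'c' vs 'd' => differ
  Position 5: 'd' vs 'a' => differ
  Position 6: 'a' vs 'c' => differ
Total differences (Hamming distance): 6

6


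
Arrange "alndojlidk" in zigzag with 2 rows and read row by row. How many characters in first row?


Zigzag "alndojlidk" into 2 rows:
Placing characters:
  'a' => row 0
  'l' => row 1
  'n' => row 0
  'd' => row 1
  'o' => row 0
  'j' => row 1
  'l' => row 0
  'i' => row 1
  'd' => row 0
  'k' => row 1
Rows:
  Row 0: "anold"
  Row 1: "ldjik"
First row length: 5

5


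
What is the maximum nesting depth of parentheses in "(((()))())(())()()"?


Input: "(((()))())(())()()"
Tracking depth:
  Position 0 '(': depth becomes 1
  Position 1 '(': depth becomes 2
  Position 2 '(': depth becomes 3
  Position 3 '(': depth becomes 4
  Position 4 ')': depth becomes 3
  Position 5 ')': depth becomes 2
  Position 6 ')': depth becomes 1
  Position 7 '(': depth becomes 2
  Position 8 ')': depth becomes 1
  Position 9 ')': depth becomes 0
  Position 10 '(': depth becomes 1
  Position 11 '(': depth becomes 2
  Position 12 ')': depth becomes 1
  Position 13 ')': depth becomes 0
  Position 14 '(': depth becomes 1
  Position 15 ')': depth becomes 0
  Position 16 '(': depth becomes 1
  Position 17 ')': depth becomes 0
Maximum depth reached: 4

4


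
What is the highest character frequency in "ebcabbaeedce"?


Input: ebcabbaeedce
Character counts:
  'a': 2
  'b': 3
  'c': 2
  'd': 1
  'e': 4
Maximum frequency: 4

4


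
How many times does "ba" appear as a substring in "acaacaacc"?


Searching for "ba" in "acaacaacc"
Scanning each position:
  Position 0: "ac" => no
  Position 1: "ca" => no
  Position 2: "aa" => no
  Position 3: "ac" => no
  Position 4: "ca" => no
  Position 5: "aa" => no
  Position 6: "ac" => no
  Position 7: "cc" => no
Total occurrences: 0

0


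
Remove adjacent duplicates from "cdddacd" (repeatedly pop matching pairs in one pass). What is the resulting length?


Input: cdddacd
Stack-based adjacent duplicate removal:
  Read 'c': push. Stack: c
  Read 'd': push. Stack: cd
  Read 'd': matches stack top 'd' => pop. Stack: c
  Read 'd': push. Stack: cd
  Read 'a': push. Stack: cda
  Read 'c': push. Stack: cdac
  Read 'd': push. Stack: cdacd
Final stack: "cdacd" (length 5)

5


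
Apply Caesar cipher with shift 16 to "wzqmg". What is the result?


Caesar cipher: shift "wzqmg" by 16
  'w' (pos 22) + 16 = pos 12 = 'm'
  'z' (pos 25) + 16 = pos 15 = 'p'
  'q' (pos 16) + 16 = pos 6 = 'g'
  'm' (pos 12) + 16 = pos 2 = 'c'
  'g' (pos 6) + 16 = pos 22 = 'w'
Result: mpgcw

mpgcw


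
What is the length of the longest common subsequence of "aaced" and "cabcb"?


LCS of "aaced" and "cabcb"
DP table:
           c    a    b    c    b
      0    0    0    0    0    0
  a   0    0    1    1    1    1
  a   0    0    1    1    1    1
  c   0    1    1    1    2    2
  e   0    1    1    1    2    2
  d   0    1    1    1    2    2
LCS length = dp[5][5] = 2

2


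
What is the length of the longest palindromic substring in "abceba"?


Input: "abceba"
Checking substrings for palindromes:
  No multi-char palindromic substrings found
Longest palindromic substring: "a" with length 1

1


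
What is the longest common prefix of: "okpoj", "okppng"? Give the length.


Words: okpoj, okppng
  Position 0: all 'o' => match
  Position 1: all 'k' => match
  Position 2: all 'p' => match
  Position 3: ('o', 'p') => mismatch, stop
LCP = "okp" (length 3)

3


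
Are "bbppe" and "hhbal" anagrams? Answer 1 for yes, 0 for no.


Strings: "bbppe", "hhbal"
Sorted first:  bbepp
Sorted second: abhhl
Differ at position 0: 'b' vs 'a' => not anagrams

0


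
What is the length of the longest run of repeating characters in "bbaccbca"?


Input: "bbaccbca"
Scanning for longest run:
  Position 1 ('b'): continues run of 'b', length=2
  Position 2 ('a'): new char, reset run to 1
  Position 3 ('c'): new char, reset run to 1
  Position 4 ('c'): continues run of 'c', length=2
  Position 5 ('b'): new char, reset run to 1
  Position 6 ('c'): new char, reset run to 1
  Position 7 ('a'): new char, reset run to 1
Longest run: 'b' with length 2

2


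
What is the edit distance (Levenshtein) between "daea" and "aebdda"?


Computing edit distance: "daea" -> "aebdda"
DP table:
           a    e    b    d    d    a
      0    1    2    3    4    5    6
  d   1    1    2    3    3    4    5
  a   2    1    2    3    4    4    4
  e   3    2    1    2    3    4    5
  a   4    3    2    2    3    4    4
Edit distance = dp[4][6] = 4

4


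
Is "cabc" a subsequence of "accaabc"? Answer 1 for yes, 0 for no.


Check if "cabc" is a subsequence of "accaabc"
Greedy scan:
  Position 0 ('a'): no match needed
  Position 1 ('c'): matches sub[0] = 'c'
  Position 2 ('c'): no match needed
  Position 3 ('a'): matches sub[1] = 'a'
  Position 4 ('a'): no match needed
  Position 5 ('b'): matches sub[2] = 'b'
  Position 6 ('c'): matches sub[3] = 'c'
All 4 characters matched => is a subsequence

1


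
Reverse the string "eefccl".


Input: eefccl
Reading characters right to left:
  Position 5: 'l'
  Position 4: 'c'
  Position 3: 'c'
  Position 2: 'f'
  Position 1: 'e'
  Position 0: 'e'
Reversed: lccfee

lccfee


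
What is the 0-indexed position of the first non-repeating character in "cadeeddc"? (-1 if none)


Input: cadeeddc
Character frequencies:
  'a': 1
  'c': 2
  'd': 3
  'e': 2
Scanning left to right for freq == 1:
  Position 0 ('c'): freq=2, skip
  Position 1 ('a'): unique! => answer = 1

1


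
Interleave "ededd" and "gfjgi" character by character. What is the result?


Interleaving "ededd" and "gfjgi":
  Position 0: 'e' from first, 'g' from second => "eg"
  Position 1: 'd' from first, 'f' from second => "df"
  Position 2: 'e' from first, 'j' from second => "ej"
  Position 3: 'd' from first, 'g' from second => "dg"
  Position 4: 'd' from first, 'i' from second => "di"
Result: egdfejdgdi

egdfejdgdi


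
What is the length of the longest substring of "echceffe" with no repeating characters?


Input: "echceffe"
Sliding window (track last position of each char):
  Position 0 ('e'): window [0,0] length 1 -- new best
  Position 1 ('c'): window [0,1] length 2 -- new best
  Position 2 ('h'): window [0,2] length 3 -- new best
  Position 3 ('c'): repeat (last at 1), move window start to 2
  Position 3 ('c'): window [2,3] length 2
  Position 4 ('e'): window [2,4] length 3
  Position 5 ('f'): window [2,5] length 4 -- new best
  Position 6 ('f'): repeat (last at 5), move window start to 6
  Position 6 ('f'): window [6,6] length 1
  Position 7 ('e'): window [6,7] length 2
Longest substring with no repeats: "hcef" with length 4

4


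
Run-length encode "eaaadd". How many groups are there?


Input: eaaadd
Scanning for consecutive runs:
  Group 1: 'e' x 1 (positions 0-0)
  Group 2: 'a' x 3 (positions 1-3)
  Group 3: 'd' x 2 (positions 4-5)
Total groups: 3

3


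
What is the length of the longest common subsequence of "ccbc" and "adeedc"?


LCS of "ccbc" and "adeedc"
DP table:
           a    d    e    e    d    c
      0    0    0    0    0    0    0
  c   0    0    0    0    0    0    1
  c   0    0    0    0    0    0    1
  b   0    0    0    0    0    0    1
  c   0    0    0    0    0    0    1
LCS length = dp[4][6] = 1

1


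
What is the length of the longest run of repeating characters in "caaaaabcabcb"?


Input: "caaaaabcabcb"
Scanning for longest run:
  Position 1 ('a'): new char, reset run to 1
  Position 2 ('a'): continues run of 'a', length=2
  Position 3 ('a'): continues run of 'a', length=3
  Position 4 ('a'): continues run of 'a', length=4
  Position 5 ('a'): continues run of 'a', length=5
  Position 6 ('b'): new char, reset run to 1
  Position 7 ('c'): new char, reset run to 1
  Position 8 ('a'): new char, reset run to 1
  Position 9 ('b'): new char, reset run to 1
  Position 10 ('c'): new char, reset run to 1
  Position 11 ('b'): new char, reset run to 1
Longest run: 'a' with length 5

5


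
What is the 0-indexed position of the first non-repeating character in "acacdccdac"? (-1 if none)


Input: acacdccdac
Character frequencies:
  'a': 3
  'c': 5
  'd': 2
Scanning left to right for freq == 1:
  Position 0 ('a'): freq=3, skip
  Position 1 ('c'): freq=5, skip
  Position 2 ('a'): freq=3, skip
  Position 3 ('c'): freq=5, skip
  Position 4 ('d'): freq=2, skip
  Position 5 ('c'): freq=5, skip
  Position 6 ('c'): freq=5, skip
  Position 7 ('d'): freq=2, skip
  Position 8 ('a'): freq=3, skip
  Position 9 ('c'): freq=5, skip
  No unique character found => answer = -1

-1


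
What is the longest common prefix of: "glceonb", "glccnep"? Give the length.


Words: glceonb, glccnep
  Position 0: all 'g' => match
  Position 1: all 'l' => match
  Position 2: all 'c' => match
  Position 3: ('e', 'c') => mismatch, stop
LCP = "glc" (length 3)

3


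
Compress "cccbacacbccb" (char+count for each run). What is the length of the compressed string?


Input: cccbacacbccb
Runs:
  'c' x 3 => "c3"
  'b' x 1 => "b1"
  'a' x 1 => "a1"
  'c' x 1 => "c1"
  'a' x 1 => "a1"
  'c' x 1 => "c1"
  'b' x 1 => "b1"
  'c' x 2 => "c2"
  'b' x 1 => "b1"
Compressed: "c3b1a1c1a1c1b1c2b1"
Compressed length: 18

18


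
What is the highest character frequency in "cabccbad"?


Input: cabccbad
Character counts:
  'a': 2
  'b': 2
  'c': 3
  'd': 1
Maximum frequency: 3

3


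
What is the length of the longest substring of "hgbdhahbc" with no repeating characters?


Input: "hgbdhahbc"
Sliding window (track last position of each char):
  Position 0 ('h'): window [0,0] length 1 -- new best
  Position 1 ('g'): window [0,1] length 2 -- new best
  Position 2 ('b'): window [0,2] length 3 -- new best
  Position 3 ('d'): window [0,3] length 4 -- new best
  Position 4 ('h'): repeat (last at 0), move window start to 1
  Position 4 ('h'): window [1,4] length 4
  Position 5 ('a'): window [1,5] length 5 -- new best
  Position 6 ('h'): repeat (last at 4), move window start to 5
  Position 6 ('h'): window [5,6] length 2
  Position 7 ('b'): window [5,7] length 3
  Position 8 ('c'): window [5,8] length 4
Longest substring with no repeats: "gbdha" with length 5

5


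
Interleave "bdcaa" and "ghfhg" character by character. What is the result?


Interleaving "bdcaa" and "ghfhg":
  Position 0: 'b' from first, 'g' from second => "bg"
  Position 1: 'd' from first, 'h' from second => "dh"
  Position 2: 'c' from first, 'f' from second => "cf"
  Position 3: 'a' from first, 'h' from second => "ah"
  Position 4: 'a' from first, 'g' from second => "ag"
Result: bgdhcfahag

bgdhcfahag


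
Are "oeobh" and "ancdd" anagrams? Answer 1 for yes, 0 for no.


Strings: "oeobh", "ancdd"
Sorted first:  behoo
Sorted second: acddn
Differ at position 0: 'b' vs 'a' => not anagrams

0


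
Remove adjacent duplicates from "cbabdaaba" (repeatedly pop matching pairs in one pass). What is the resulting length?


Input: cbabdaaba
Stack-based adjacent duplicate removal:
  Read 'c': push. Stack: c
  Read 'b': push. Stack: cb
  Read 'a': push. Stack: cba
  Read 'b': push. Stack: cbab
  Read 'd': push. Stack: cbabd
  Read 'a': push. Stack: cbabda
  Read 'a': matches stack top 'a' => pop. Stack: cbabd
  Read 'b': push. Stack: cbabdb
  Read 'a': push. Stack: cbabdba
Final stack: "cbabdba" (length 7)

7


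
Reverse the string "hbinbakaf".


Input: hbinbakaf
Reading characters right to left:
  Position 8: 'f'
  Position 7: 'a'
  Position 6: 'k'
  Position 5: 'a'
  Position 4: 'b'
  Position 3: 'n'
  Position 2: 'i'
  Position 1: 'b'
  Position 0: 'h'
Reversed: fakabnibh

fakabnibh


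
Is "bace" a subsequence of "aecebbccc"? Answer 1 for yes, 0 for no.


Check if "bace" is a subsequence of "aecebbccc"
Greedy scan:
  Position 0 ('a'): no match needed
  Position 1 ('e'): no match needed
  Position 2 ('c'): no match needed
  Position 3 ('e'): no match needed
  Position 4 ('b'): matches sub[0] = 'b'
  Position 5 ('b'): no match needed
  Position 6 ('c'): no match needed
  Position 7 ('c'): no match needed
  Position 8 ('c'): no match needed
Only matched 1/4 characters => not a subsequence

0


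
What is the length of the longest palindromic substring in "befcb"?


Input: "befcb"
Checking substrings for palindromes:
  No multi-char palindromic substrings found
Longest palindromic substring: "b" with length 1

1


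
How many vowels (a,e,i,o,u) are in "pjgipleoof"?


Input: pjgipleoof
Checking each character:
  'p' at position 0: consonant
  'j' at position 1: consonant
  'g' at position 2: consonant
  'i' at position 3: vowel (running total: 1)
  'p' at position 4: consonant
  'l' at position 5: consonant
  'e' at position 6: vowel (running total: 2)
  'o' at position 7: vowel (running total: 3)
  'o' at position 8: vowel (running total: 4)
  'f' at position 9: consonant
Total vowels: 4

4


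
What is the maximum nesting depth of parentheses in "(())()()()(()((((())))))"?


Input: "(())()()()(()((((())))))"
Tracking depth:
  Position 0 '(': depth becomes 1
  Position 1 '(': depth becomes 2
  Position 2 ')': depth becomes 1
  Position 3 ')': depth becomes 0
  Position 4 '(': depth becomes 1
  Position 5 ')': depth becomes 0
  Position 6 '(': depth becomes 1
  Position 7 ')': depth becomes 0
  Position 8 '(': depth becomes 1
  Position 9 ')': depth becomes 0
  Position 10 '(': depth becomes 1
  Position 11 '(': depth becomes 2
  Position 12 ')': depth becomes 1
  Position 13 '(': depth becomes 2
  Position 14 '(': depth becomes 3
  Position 15 '(': depth becomes 4
  Position 16 '(': depth becomes 5
  Position 17 '(': depth becomes 6
  Position 18 ')': depth becomes 5
  Position 19 ')': depth becomes 4
  Position 20 ')': depth becomes 3
  Position 21 ')': depth becomes 2
  Position 22 ')': depth becomes 1
  Position 23 ')': depth becomes 0
Maximum depth reached: 6

6


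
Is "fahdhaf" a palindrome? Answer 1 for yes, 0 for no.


Input: fahdhaf
Reversed: fahdhaf
  Compare pos 0 ('f') with pos 6 ('f'): match
  Compare pos 1 ('a') with pos 5 ('a'): match
  Compare pos 2 ('h') with pos 4 ('h'): match
Result: palindrome

1


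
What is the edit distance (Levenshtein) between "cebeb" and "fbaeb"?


Computing edit distance: "cebeb" -> "fbaeb"
DP table:
           f    b    a    e    b
      0    1    2    3    4    5
  c   1    1    2    3    4    5
  e   2    2    2    3    3    4
  b   3    3    2    3    4    3
  e   4    4    3    3    3    4
  b   5    5    4    4    4    3
Edit distance = dp[5][5] = 3

3


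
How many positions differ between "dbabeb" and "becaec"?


Comparing "dbabeb" and "becaec" position by position:
  Position 0: 'd' vs 'b' => DIFFER
  Position 1: 'b' vs 'e' => DIFFER
  Position 2: 'a' vs 'c' => DIFFER
  Position 3: 'b' vs 'a' => DIFFER
  Position 4: 'e' vs 'e' => same
  Position 5: 'b' vs 'c' => DIFFER
Positions that differ: 5

5


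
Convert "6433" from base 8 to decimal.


Input: "6433" in base 8
Positional expansion:
  Digit '6' (value 6) x 8^3 = 3072
  Digit '4' (value 4) x 8^2 = 256
  Digit '3' (value 3) x 8^1 = 24
  Digit '3' (value 3) x 8^0 = 3
Sum = 3355

3355


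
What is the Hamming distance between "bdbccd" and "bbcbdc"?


Comparing "bdbccd" and "bbcbdc" position by position:
  Position 0: 'b' vs 'b' => same
  Position 1: 'd' vs 'b' => differ
  Position 2: 'b' vs 'c' => differ
  Position 3: 'c' vs 'b' => differ
  Position 4: 'c' vs 'd' => differ
  Position 5: 'd' vs 'c' => differ
Total differences (Hamming distance): 5

5


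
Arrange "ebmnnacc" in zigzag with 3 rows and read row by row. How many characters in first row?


Zigzag "ebmnnacc" into 3 rows:
Placing characters:
  'e' => row 0
  'b' => row 1
  'm' => row 2
  'n' => row 1
  'n' => row 0
  'a' => row 1
  'c' => row 2
  'c' => row 1
Rows:
  Row 0: "en"
  Row 1: "bnac"
  Row 2: "mc"
First row length: 2

2


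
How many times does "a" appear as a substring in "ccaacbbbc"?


Searching for "a" in "ccaacbbbc"
Scanning each position:
  Position 0: "c" => no
  Position 1: "c" => no
  Position 2: "a" => MATCH
  Position 3: "a" => MATCH
  Position 4: "c" => no
  Position 5: "b" => no
  Position 6: "b" => no
  Position 7: "b" => no
  Position 8: "c" => no
Total occurrences: 2

2


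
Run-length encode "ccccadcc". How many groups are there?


Input: ccccadcc
Scanning for consecutive runs:
  Group 1: 'c' x 4 (positions 0-3)
  Group 2: 'a' x 1 (positions 4-4)
  Group 3: 'd' x 1 (positions 5-5)
  Group 4: 'c' x 2 (positions 6-7)
Total groups: 4

4


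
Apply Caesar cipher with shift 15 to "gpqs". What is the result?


Caesar cipher: shift "gpqs" by 15
  'g' (pos 6) + 15 = pos 21 = 'v'
  'p' (pos 15) + 15 = pos 4 = 'e'
  'q' (pos 16) + 15 = pos 5 = 'f'
  's' (pos 18) + 15 = pos 7 = 'h'
Result: vefh

vefh


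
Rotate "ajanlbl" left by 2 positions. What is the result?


Input: "ajanlbl", rotate left by 2
First 2 characters: "aj"
Remaining characters: "anlbl"
Concatenate remaining + first: "anlbl" + "aj" = "anlblaj"

anlblaj


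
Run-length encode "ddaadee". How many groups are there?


Input: ddaadee
Scanning for consecutive runs:
  Group 1: 'd' x 2 (positions 0-1)
  Group 2: 'a' x 2 (positions 2-3)
  Group 3: 'd' x 1 (positions 4-4)
  Group 4: 'e' x 2 (positions 5-6)
Total groups: 4

4


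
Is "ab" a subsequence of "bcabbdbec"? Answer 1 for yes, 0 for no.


Check if "ab" is a subsequence of "bcabbdbec"
Greedy scan:
  Position 0 ('b'): no match needed
  Position 1 ('c'): no match needed
  Position 2 ('a'): matches sub[0] = 'a'
  Position 3 ('b'): matches sub[1] = 'b'
  Position 4 ('b'): no match needed
  Position 5 ('d'): no match needed
  Position 6 ('b'): no match needed
  Position 7 ('e'): no match needed
  Position 8 ('c'): no match needed
All 2 characters matched => is a subsequence

1


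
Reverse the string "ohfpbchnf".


Input: ohfpbchnf
Reading characters right to left:
  Position 8: 'f'
  Position 7: 'n'
  Position 6: 'h'
  Position 5: 'c'
  Position 4: 'b'
  Position 3: 'p'
  Position 2: 'f'
  Position 1: 'h'
  Position 0: 'o'
Reversed: fnhcbpfho

fnhcbpfho


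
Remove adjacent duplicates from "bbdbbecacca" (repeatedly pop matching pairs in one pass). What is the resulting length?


Input: bbdbbecacca
Stack-based adjacent duplicate removal:
  Read 'b': push. Stack: b
  Read 'b': matches stack top 'b' => pop. Stack: (empty)
  Read 'd': push. Stack: d
  Read 'b': push. Stack: db
  Read 'b': matches stack top 'b' => pop. Stack: d
  Read 'e': push. Stack: de
  Read 'c': push. Stack: dec
  Read 'a': push. Stack: deca
  Read 'c': push. Stack: decac
  Read 'c': matches stack top 'c' => pop. Stack: deca
  Read 'a': matches stack top 'a' => pop. Stack: dec
Final stack: "dec" (length 3)

3
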